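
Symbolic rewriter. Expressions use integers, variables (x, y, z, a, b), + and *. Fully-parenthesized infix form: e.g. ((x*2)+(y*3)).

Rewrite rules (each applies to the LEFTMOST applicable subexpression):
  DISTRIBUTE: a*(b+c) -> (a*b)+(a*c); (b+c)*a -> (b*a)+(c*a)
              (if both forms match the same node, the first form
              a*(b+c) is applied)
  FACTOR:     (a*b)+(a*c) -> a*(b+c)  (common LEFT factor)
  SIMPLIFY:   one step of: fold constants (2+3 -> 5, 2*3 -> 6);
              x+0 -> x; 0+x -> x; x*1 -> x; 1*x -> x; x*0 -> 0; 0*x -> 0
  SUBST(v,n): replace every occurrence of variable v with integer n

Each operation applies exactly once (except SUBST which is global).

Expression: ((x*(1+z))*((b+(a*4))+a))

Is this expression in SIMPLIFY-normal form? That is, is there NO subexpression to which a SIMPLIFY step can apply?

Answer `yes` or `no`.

Answer: yes

Derivation:
Expression: ((x*(1+z))*((b+(a*4))+a))
Scanning for simplifiable subexpressions (pre-order)...
  at root: ((x*(1+z))*((b+(a*4))+a)) (not simplifiable)
  at L: (x*(1+z)) (not simplifiable)
  at LR: (1+z) (not simplifiable)
  at R: ((b+(a*4))+a) (not simplifiable)
  at RL: (b+(a*4)) (not simplifiable)
  at RLR: (a*4) (not simplifiable)
Result: no simplifiable subexpression found -> normal form.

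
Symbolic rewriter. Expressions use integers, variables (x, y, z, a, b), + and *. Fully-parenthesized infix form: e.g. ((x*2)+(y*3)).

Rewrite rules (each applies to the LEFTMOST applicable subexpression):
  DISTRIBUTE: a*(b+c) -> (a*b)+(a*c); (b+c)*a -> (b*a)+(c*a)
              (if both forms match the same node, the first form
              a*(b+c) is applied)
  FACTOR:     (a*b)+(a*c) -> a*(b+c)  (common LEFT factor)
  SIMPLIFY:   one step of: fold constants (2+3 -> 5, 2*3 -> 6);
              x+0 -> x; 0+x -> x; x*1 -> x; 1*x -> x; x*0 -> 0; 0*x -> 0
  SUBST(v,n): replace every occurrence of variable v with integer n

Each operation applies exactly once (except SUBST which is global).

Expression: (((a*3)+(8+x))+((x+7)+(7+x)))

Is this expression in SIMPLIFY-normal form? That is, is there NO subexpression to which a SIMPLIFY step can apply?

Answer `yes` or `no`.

Answer: yes

Derivation:
Expression: (((a*3)+(8+x))+((x+7)+(7+x)))
Scanning for simplifiable subexpressions (pre-order)...
  at root: (((a*3)+(8+x))+((x+7)+(7+x))) (not simplifiable)
  at L: ((a*3)+(8+x)) (not simplifiable)
  at LL: (a*3) (not simplifiable)
  at LR: (8+x) (not simplifiable)
  at R: ((x+7)+(7+x)) (not simplifiable)
  at RL: (x+7) (not simplifiable)
  at RR: (7+x) (not simplifiable)
Result: no simplifiable subexpression found -> normal form.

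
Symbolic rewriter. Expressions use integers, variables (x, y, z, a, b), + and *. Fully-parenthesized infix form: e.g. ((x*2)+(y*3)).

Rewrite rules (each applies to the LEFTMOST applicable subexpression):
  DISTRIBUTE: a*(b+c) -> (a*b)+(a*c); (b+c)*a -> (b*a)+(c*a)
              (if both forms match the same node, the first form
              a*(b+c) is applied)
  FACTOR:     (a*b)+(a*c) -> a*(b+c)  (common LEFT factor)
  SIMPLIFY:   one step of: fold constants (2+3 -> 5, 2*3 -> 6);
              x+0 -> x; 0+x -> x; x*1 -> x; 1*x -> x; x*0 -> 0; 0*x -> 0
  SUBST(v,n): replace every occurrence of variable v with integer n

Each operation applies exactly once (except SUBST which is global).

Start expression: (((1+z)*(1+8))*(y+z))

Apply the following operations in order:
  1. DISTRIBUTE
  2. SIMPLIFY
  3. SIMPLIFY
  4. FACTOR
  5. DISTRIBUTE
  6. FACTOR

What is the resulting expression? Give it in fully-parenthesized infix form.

Start: (((1+z)*(1+8))*(y+z))
Apply DISTRIBUTE at root (target: (((1+z)*(1+8))*(y+z))): (((1+z)*(1+8))*(y+z)) -> ((((1+z)*(1+8))*y)+(((1+z)*(1+8))*z))
Apply SIMPLIFY at LLR (target: (1+8)): ((((1+z)*(1+8))*y)+(((1+z)*(1+8))*z)) -> ((((1+z)*9)*y)+(((1+z)*(1+8))*z))
Apply SIMPLIFY at RLR (target: (1+8)): ((((1+z)*9)*y)+(((1+z)*(1+8))*z)) -> ((((1+z)*9)*y)+(((1+z)*9)*z))
Apply FACTOR at root (target: ((((1+z)*9)*y)+(((1+z)*9)*z))): ((((1+z)*9)*y)+(((1+z)*9)*z)) -> (((1+z)*9)*(y+z))
Apply DISTRIBUTE at root (target: (((1+z)*9)*(y+z))): (((1+z)*9)*(y+z)) -> ((((1+z)*9)*y)+(((1+z)*9)*z))
Apply FACTOR at root (target: ((((1+z)*9)*y)+(((1+z)*9)*z))): ((((1+z)*9)*y)+(((1+z)*9)*z)) -> (((1+z)*9)*(y+z))

Answer: (((1+z)*9)*(y+z))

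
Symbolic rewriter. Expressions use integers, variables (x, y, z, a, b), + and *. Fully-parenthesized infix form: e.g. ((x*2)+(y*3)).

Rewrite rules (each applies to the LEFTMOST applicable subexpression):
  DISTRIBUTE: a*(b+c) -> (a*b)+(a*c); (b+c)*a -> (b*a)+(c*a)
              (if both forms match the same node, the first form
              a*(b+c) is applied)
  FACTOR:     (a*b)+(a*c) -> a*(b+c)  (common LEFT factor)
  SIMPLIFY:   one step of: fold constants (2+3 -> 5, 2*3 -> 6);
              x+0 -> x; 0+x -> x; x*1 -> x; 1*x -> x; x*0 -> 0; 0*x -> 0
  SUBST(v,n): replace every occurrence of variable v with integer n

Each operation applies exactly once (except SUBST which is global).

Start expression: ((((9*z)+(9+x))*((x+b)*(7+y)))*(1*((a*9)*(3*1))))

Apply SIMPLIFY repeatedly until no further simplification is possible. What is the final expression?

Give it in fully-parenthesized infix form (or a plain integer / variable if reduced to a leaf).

Start: ((((9*z)+(9+x))*((x+b)*(7+y)))*(1*((a*9)*(3*1))))
Step 1: at R: (1*((a*9)*(3*1))) -> ((a*9)*(3*1)); overall: ((((9*z)+(9+x))*((x+b)*(7+y)))*(1*((a*9)*(3*1)))) -> ((((9*z)+(9+x))*((x+b)*(7+y)))*((a*9)*(3*1)))
Step 2: at RR: (3*1) -> 3; overall: ((((9*z)+(9+x))*((x+b)*(7+y)))*((a*9)*(3*1))) -> ((((9*z)+(9+x))*((x+b)*(7+y)))*((a*9)*3))
Fixed point: ((((9*z)+(9+x))*((x+b)*(7+y)))*((a*9)*3))

Answer: ((((9*z)+(9+x))*((x+b)*(7+y)))*((a*9)*3))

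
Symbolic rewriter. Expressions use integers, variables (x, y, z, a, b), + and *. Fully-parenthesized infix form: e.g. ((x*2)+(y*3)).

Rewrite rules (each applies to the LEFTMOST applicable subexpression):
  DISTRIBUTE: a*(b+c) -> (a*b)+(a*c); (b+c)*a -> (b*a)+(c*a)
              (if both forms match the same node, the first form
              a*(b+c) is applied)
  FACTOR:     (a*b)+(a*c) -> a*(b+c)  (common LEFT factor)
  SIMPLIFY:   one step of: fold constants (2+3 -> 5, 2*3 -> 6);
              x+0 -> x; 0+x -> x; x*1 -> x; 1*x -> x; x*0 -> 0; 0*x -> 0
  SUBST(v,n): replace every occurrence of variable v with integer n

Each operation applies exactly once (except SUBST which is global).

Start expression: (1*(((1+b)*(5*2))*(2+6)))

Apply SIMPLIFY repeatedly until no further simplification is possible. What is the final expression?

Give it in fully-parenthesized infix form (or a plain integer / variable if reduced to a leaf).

Answer: (((1+b)*10)*8)

Derivation:
Start: (1*(((1+b)*(5*2))*(2+6)))
Step 1: at root: (1*(((1+b)*(5*2))*(2+6))) -> (((1+b)*(5*2))*(2+6)); overall: (1*(((1+b)*(5*2))*(2+6))) -> (((1+b)*(5*2))*(2+6))
Step 2: at LR: (5*2) -> 10; overall: (((1+b)*(5*2))*(2+6)) -> (((1+b)*10)*(2+6))
Step 3: at R: (2+6) -> 8; overall: (((1+b)*10)*(2+6)) -> (((1+b)*10)*8)
Fixed point: (((1+b)*10)*8)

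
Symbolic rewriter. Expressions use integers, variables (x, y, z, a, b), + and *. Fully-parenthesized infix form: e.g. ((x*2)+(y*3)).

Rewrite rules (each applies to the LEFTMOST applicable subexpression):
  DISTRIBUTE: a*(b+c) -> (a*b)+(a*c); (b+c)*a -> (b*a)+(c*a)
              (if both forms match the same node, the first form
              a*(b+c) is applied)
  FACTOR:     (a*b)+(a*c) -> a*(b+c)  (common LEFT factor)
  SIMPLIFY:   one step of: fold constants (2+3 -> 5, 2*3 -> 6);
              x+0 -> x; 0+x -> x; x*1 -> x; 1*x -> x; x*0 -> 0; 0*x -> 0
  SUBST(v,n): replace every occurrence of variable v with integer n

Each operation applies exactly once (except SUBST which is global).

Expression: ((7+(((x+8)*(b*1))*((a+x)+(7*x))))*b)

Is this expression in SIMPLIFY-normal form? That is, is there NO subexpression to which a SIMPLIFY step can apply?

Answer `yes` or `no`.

Expression: ((7+(((x+8)*(b*1))*((a+x)+(7*x))))*b)
Scanning for simplifiable subexpressions (pre-order)...
  at root: ((7+(((x+8)*(b*1))*((a+x)+(7*x))))*b) (not simplifiable)
  at L: (7+(((x+8)*(b*1))*((a+x)+(7*x)))) (not simplifiable)
  at LR: (((x+8)*(b*1))*((a+x)+(7*x))) (not simplifiable)
  at LRL: ((x+8)*(b*1)) (not simplifiable)
  at LRLL: (x+8) (not simplifiable)
  at LRLR: (b*1) (SIMPLIFIABLE)
  at LRR: ((a+x)+(7*x)) (not simplifiable)
  at LRRL: (a+x) (not simplifiable)
  at LRRR: (7*x) (not simplifiable)
Found simplifiable subexpr at path LRLR: (b*1)
One SIMPLIFY step would give: ((7+(((x+8)*b)*((a+x)+(7*x))))*b)
-> NOT in normal form.

Answer: no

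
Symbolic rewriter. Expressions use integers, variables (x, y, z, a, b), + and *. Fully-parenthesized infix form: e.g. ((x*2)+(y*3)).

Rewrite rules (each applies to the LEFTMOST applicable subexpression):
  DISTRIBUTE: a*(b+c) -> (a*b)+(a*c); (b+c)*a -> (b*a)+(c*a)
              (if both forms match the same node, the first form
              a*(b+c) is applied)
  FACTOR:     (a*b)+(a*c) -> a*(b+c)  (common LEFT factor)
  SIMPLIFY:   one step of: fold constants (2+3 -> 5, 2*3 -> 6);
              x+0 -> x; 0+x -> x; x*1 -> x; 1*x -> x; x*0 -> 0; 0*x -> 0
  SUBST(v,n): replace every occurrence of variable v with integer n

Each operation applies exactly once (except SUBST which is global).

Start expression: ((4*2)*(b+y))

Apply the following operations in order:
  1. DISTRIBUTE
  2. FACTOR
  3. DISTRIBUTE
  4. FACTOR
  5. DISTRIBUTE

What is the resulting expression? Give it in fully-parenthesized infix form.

Start: ((4*2)*(b+y))
Apply DISTRIBUTE at root (target: ((4*2)*(b+y))): ((4*2)*(b+y)) -> (((4*2)*b)+((4*2)*y))
Apply FACTOR at root (target: (((4*2)*b)+((4*2)*y))): (((4*2)*b)+((4*2)*y)) -> ((4*2)*(b+y))
Apply DISTRIBUTE at root (target: ((4*2)*(b+y))): ((4*2)*(b+y)) -> (((4*2)*b)+((4*2)*y))
Apply FACTOR at root (target: (((4*2)*b)+((4*2)*y))): (((4*2)*b)+((4*2)*y)) -> ((4*2)*(b+y))
Apply DISTRIBUTE at root (target: ((4*2)*(b+y))): ((4*2)*(b+y)) -> (((4*2)*b)+((4*2)*y))

Answer: (((4*2)*b)+((4*2)*y))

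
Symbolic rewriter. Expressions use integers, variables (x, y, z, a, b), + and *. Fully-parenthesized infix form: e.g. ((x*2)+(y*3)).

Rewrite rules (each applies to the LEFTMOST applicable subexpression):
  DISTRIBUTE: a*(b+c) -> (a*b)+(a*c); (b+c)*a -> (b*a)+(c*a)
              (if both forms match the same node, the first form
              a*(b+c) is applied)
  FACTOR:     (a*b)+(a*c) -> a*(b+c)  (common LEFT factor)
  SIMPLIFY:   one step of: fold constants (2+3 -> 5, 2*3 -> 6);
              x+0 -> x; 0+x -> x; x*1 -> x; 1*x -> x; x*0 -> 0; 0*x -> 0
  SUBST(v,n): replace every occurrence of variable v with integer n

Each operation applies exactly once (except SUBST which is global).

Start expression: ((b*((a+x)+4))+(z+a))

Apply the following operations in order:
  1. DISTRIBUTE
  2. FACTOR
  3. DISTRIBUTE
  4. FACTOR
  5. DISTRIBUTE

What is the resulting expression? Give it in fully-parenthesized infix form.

Answer: (((b*(a+x))+(b*4))+(z+a))

Derivation:
Start: ((b*((a+x)+4))+(z+a))
Apply DISTRIBUTE at L (target: (b*((a+x)+4))): ((b*((a+x)+4))+(z+a)) -> (((b*(a+x))+(b*4))+(z+a))
Apply FACTOR at L (target: ((b*(a+x))+(b*4))): (((b*(a+x))+(b*4))+(z+a)) -> ((b*((a+x)+4))+(z+a))
Apply DISTRIBUTE at L (target: (b*((a+x)+4))): ((b*((a+x)+4))+(z+a)) -> (((b*(a+x))+(b*4))+(z+a))
Apply FACTOR at L (target: ((b*(a+x))+(b*4))): (((b*(a+x))+(b*4))+(z+a)) -> ((b*((a+x)+4))+(z+a))
Apply DISTRIBUTE at L (target: (b*((a+x)+4))): ((b*((a+x)+4))+(z+a)) -> (((b*(a+x))+(b*4))+(z+a))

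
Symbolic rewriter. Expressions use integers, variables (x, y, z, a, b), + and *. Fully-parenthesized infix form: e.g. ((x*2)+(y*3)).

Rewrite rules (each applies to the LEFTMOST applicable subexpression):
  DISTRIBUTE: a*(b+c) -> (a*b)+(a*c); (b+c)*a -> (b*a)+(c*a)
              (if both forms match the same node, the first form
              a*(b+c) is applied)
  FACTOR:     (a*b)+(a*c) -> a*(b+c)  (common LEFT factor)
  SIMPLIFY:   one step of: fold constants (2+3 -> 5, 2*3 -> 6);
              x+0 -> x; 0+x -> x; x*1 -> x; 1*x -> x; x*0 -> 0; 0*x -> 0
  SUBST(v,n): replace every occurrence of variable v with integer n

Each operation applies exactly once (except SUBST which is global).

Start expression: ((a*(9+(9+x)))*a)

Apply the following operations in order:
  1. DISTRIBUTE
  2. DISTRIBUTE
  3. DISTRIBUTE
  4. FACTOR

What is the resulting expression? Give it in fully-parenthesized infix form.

Start: ((a*(9+(9+x)))*a)
Apply DISTRIBUTE at L (target: (a*(9+(9+x)))): ((a*(9+(9+x)))*a) -> (((a*9)+(a*(9+x)))*a)
Apply DISTRIBUTE at root (target: (((a*9)+(a*(9+x)))*a)): (((a*9)+(a*(9+x)))*a) -> (((a*9)*a)+((a*(9+x))*a))
Apply DISTRIBUTE at RL (target: (a*(9+x))): (((a*9)*a)+((a*(9+x))*a)) -> (((a*9)*a)+(((a*9)+(a*x))*a))
Apply FACTOR at RL (target: ((a*9)+(a*x))): (((a*9)*a)+(((a*9)+(a*x))*a)) -> (((a*9)*a)+((a*(9+x))*a))

Answer: (((a*9)*a)+((a*(9+x))*a))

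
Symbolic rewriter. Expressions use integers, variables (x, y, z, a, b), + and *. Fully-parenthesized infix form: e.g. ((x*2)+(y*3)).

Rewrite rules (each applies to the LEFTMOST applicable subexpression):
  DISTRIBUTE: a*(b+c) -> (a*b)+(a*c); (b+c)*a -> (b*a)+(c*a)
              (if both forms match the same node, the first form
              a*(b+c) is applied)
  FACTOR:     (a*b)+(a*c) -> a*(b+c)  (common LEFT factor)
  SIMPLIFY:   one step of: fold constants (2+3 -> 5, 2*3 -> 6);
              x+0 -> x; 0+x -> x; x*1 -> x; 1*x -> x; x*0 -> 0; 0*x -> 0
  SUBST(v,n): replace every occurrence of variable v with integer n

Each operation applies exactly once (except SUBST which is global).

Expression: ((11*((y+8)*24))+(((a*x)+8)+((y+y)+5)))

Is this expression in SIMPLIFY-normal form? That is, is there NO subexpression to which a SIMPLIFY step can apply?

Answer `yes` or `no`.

Expression: ((11*((y+8)*24))+(((a*x)+8)+((y+y)+5)))
Scanning for simplifiable subexpressions (pre-order)...
  at root: ((11*((y+8)*24))+(((a*x)+8)+((y+y)+5))) (not simplifiable)
  at L: (11*((y+8)*24)) (not simplifiable)
  at LR: ((y+8)*24) (not simplifiable)
  at LRL: (y+8) (not simplifiable)
  at R: (((a*x)+8)+((y+y)+5)) (not simplifiable)
  at RL: ((a*x)+8) (not simplifiable)
  at RLL: (a*x) (not simplifiable)
  at RR: ((y+y)+5) (not simplifiable)
  at RRL: (y+y) (not simplifiable)
Result: no simplifiable subexpression found -> normal form.

Answer: yes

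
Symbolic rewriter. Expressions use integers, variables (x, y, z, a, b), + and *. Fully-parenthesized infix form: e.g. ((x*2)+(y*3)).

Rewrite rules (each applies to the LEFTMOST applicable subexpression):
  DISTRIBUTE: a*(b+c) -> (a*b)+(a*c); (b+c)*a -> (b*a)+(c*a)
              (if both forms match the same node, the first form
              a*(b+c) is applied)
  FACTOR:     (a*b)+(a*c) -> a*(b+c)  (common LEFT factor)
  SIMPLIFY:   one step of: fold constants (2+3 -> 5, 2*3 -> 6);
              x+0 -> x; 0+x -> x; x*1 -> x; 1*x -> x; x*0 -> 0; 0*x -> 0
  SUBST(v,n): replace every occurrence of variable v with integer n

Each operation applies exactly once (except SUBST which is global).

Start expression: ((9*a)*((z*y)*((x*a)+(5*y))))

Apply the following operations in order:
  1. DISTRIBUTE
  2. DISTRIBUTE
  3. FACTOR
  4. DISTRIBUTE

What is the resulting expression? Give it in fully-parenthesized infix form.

Answer: (((9*a)*((z*y)*(x*a)))+((9*a)*((z*y)*(5*y))))

Derivation:
Start: ((9*a)*((z*y)*((x*a)+(5*y))))
Apply DISTRIBUTE at R (target: ((z*y)*((x*a)+(5*y)))): ((9*a)*((z*y)*((x*a)+(5*y)))) -> ((9*a)*(((z*y)*(x*a))+((z*y)*(5*y))))
Apply DISTRIBUTE at root (target: ((9*a)*(((z*y)*(x*a))+((z*y)*(5*y))))): ((9*a)*(((z*y)*(x*a))+((z*y)*(5*y)))) -> (((9*a)*((z*y)*(x*a)))+((9*a)*((z*y)*(5*y))))
Apply FACTOR at root (target: (((9*a)*((z*y)*(x*a)))+((9*a)*((z*y)*(5*y))))): (((9*a)*((z*y)*(x*a)))+((9*a)*((z*y)*(5*y)))) -> ((9*a)*(((z*y)*(x*a))+((z*y)*(5*y))))
Apply DISTRIBUTE at root (target: ((9*a)*(((z*y)*(x*a))+((z*y)*(5*y))))): ((9*a)*(((z*y)*(x*a))+((z*y)*(5*y)))) -> (((9*a)*((z*y)*(x*a)))+((9*a)*((z*y)*(5*y))))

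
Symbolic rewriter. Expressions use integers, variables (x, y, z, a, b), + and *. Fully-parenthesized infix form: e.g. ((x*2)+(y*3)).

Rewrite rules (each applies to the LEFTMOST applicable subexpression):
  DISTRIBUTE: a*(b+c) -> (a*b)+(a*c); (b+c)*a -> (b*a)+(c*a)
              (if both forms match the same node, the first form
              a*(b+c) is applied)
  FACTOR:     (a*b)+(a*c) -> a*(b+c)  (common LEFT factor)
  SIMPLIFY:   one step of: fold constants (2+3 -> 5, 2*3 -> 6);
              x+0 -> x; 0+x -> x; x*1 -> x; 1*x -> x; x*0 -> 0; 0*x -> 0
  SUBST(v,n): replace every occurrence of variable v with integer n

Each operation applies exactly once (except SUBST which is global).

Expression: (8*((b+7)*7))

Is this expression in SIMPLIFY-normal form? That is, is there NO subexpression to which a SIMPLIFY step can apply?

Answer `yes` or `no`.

Expression: (8*((b+7)*7))
Scanning for simplifiable subexpressions (pre-order)...
  at root: (8*((b+7)*7)) (not simplifiable)
  at R: ((b+7)*7) (not simplifiable)
  at RL: (b+7) (not simplifiable)
Result: no simplifiable subexpression found -> normal form.

Answer: yes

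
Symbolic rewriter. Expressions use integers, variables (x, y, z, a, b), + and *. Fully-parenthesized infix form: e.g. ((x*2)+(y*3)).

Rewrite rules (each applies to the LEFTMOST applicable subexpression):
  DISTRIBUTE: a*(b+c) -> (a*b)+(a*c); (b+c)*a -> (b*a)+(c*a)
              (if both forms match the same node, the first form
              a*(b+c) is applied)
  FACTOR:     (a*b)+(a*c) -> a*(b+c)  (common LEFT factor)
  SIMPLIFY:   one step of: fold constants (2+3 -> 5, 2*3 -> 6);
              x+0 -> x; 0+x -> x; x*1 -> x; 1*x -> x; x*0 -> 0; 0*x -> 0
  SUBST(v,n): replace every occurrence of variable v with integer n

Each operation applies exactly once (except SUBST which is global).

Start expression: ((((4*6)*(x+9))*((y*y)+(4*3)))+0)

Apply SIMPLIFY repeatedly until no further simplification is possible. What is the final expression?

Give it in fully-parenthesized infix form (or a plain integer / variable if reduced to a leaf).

Start: ((((4*6)*(x+9))*((y*y)+(4*3)))+0)
Step 1: at root: ((((4*6)*(x+9))*((y*y)+(4*3)))+0) -> (((4*6)*(x+9))*((y*y)+(4*3))); overall: ((((4*6)*(x+9))*((y*y)+(4*3)))+0) -> (((4*6)*(x+9))*((y*y)+(4*3)))
Step 2: at LL: (4*6) -> 24; overall: (((4*6)*(x+9))*((y*y)+(4*3))) -> ((24*(x+9))*((y*y)+(4*3)))
Step 3: at RR: (4*3) -> 12; overall: ((24*(x+9))*((y*y)+(4*3))) -> ((24*(x+9))*((y*y)+12))
Fixed point: ((24*(x+9))*((y*y)+12))

Answer: ((24*(x+9))*((y*y)+12))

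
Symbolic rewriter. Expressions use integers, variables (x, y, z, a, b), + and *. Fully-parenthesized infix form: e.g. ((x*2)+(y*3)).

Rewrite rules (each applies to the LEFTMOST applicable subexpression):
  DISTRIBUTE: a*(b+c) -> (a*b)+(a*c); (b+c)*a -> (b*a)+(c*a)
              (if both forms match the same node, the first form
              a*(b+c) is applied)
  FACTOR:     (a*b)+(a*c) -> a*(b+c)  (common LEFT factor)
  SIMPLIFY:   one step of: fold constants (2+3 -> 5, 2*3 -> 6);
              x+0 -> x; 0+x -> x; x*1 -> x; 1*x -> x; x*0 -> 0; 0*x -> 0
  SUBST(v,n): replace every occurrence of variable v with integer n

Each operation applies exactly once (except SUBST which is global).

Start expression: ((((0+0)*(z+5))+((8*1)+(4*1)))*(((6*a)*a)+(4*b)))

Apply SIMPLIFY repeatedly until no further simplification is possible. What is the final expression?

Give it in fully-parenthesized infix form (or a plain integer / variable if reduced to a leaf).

Start: ((((0+0)*(z+5))+((8*1)+(4*1)))*(((6*a)*a)+(4*b)))
Step 1: at LLL: (0+0) -> 0; overall: ((((0+0)*(z+5))+((8*1)+(4*1)))*(((6*a)*a)+(4*b))) -> (((0*(z+5))+((8*1)+(4*1)))*(((6*a)*a)+(4*b)))
Step 2: at LL: (0*(z+5)) -> 0; overall: (((0*(z+5))+((8*1)+(4*1)))*(((6*a)*a)+(4*b))) -> ((0+((8*1)+(4*1)))*(((6*a)*a)+(4*b)))
Step 3: at L: (0+((8*1)+(4*1))) -> ((8*1)+(4*1)); overall: ((0+((8*1)+(4*1)))*(((6*a)*a)+(4*b))) -> (((8*1)+(4*1))*(((6*a)*a)+(4*b)))
Step 4: at LL: (8*1) -> 8; overall: (((8*1)+(4*1))*(((6*a)*a)+(4*b))) -> ((8+(4*1))*(((6*a)*a)+(4*b)))
Step 5: at LR: (4*1) -> 4; overall: ((8+(4*1))*(((6*a)*a)+(4*b))) -> ((8+4)*(((6*a)*a)+(4*b)))
Step 6: at L: (8+4) -> 12; overall: ((8+4)*(((6*a)*a)+(4*b))) -> (12*(((6*a)*a)+(4*b)))
Fixed point: (12*(((6*a)*a)+(4*b)))

Answer: (12*(((6*a)*a)+(4*b)))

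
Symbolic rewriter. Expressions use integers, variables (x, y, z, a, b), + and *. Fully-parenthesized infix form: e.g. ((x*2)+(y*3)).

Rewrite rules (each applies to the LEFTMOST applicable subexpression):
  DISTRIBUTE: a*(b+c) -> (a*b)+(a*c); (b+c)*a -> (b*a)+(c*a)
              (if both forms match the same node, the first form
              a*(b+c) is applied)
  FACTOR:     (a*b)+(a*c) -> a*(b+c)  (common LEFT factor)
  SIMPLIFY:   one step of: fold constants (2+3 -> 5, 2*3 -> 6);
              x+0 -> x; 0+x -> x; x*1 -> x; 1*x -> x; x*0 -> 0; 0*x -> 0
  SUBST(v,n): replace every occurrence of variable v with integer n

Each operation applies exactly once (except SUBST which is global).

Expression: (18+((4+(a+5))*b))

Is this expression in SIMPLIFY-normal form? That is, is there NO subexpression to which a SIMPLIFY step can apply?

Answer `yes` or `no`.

Answer: yes

Derivation:
Expression: (18+((4+(a+5))*b))
Scanning for simplifiable subexpressions (pre-order)...
  at root: (18+((4+(a+5))*b)) (not simplifiable)
  at R: ((4+(a+5))*b) (not simplifiable)
  at RL: (4+(a+5)) (not simplifiable)
  at RLR: (a+5) (not simplifiable)
Result: no simplifiable subexpression found -> normal form.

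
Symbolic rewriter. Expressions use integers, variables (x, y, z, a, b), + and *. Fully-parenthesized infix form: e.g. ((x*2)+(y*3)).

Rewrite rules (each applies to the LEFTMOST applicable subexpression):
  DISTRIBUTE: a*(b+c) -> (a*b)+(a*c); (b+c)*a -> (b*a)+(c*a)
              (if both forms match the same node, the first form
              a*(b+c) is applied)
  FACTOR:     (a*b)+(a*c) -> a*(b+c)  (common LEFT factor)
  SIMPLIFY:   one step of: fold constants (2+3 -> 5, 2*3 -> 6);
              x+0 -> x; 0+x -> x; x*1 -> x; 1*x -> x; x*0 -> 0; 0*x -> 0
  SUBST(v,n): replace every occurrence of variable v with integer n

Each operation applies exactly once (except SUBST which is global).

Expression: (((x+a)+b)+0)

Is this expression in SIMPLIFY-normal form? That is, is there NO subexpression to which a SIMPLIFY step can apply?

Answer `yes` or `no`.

Answer: no

Derivation:
Expression: (((x+a)+b)+0)
Scanning for simplifiable subexpressions (pre-order)...
  at root: (((x+a)+b)+0) (SIMPLIFIABLE)
  at L: ((x+a)+b) (not simplifiable)
  at LL: (x+a) (not simplifiable)
Found simplifiable subexpr at path root: (((x+a)+b)+0)
One SIMPLIFY step would give: ((x+a)+b)
-> NOT in normal form.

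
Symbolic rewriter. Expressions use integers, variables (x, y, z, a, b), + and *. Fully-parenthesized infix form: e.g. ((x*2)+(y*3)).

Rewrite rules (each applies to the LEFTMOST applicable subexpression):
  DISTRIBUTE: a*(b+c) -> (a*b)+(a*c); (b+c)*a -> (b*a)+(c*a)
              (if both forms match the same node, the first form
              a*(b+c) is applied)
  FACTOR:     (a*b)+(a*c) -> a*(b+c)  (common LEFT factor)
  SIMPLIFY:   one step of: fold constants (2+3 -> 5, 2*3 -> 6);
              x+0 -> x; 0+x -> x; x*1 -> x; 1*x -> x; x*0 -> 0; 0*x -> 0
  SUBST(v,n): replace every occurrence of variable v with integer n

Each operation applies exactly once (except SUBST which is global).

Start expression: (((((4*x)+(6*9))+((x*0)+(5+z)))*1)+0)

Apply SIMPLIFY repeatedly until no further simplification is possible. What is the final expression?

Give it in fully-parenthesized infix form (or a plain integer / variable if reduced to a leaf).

Start: (((((4*x)+(6*9))+((x*0)+(5+z)))*1)+0)
Step 1: at root: (((((4*x)+(6*9))+((x*0)+(5+z)))*1)+0) -> ((((4*x)+(6*9))+((x*0)+(5+z)))*1); overall: (((((4*x)+(6*9))+((x*0)+(5+z)))*1)+0) -> ((((4*x)+(6*9))+((x*0)+(5+z)))*1)
Step 2: at root: ((((4*x)+(6*9))+((x*0)+(5+z)))*1) -> (((4*x)+(6*9))+((x*0)+(5+z))); overall: ((((4*x)+(6*9))+((x*0)+(5+z)))*1) -> (((4*x)+(6*9))+((x*0)+(5+z)))
Step 3: at LR: (6*9) -> 54; overall: (((4*x)+(6*9))+((x*0)+(5+z))) -> (((4*x)+54)+((x*0)+(5+z)))
Step 4: at RL: (x*0) -> 0; overall: (((4*x)+54)+((x*0)+(5+z))) -> (((4*x)+54)+(0+(5+z)))
Step 5: at R: (0+(5+z)) -> (5+z); overall: (((4*x)+54)+(0+(5+z))) -> (((4*x)+54)+(5+z))
Fixed point: (((4*x)+54)+(5+z))

Answer: (((4*x)+54)+(5+z))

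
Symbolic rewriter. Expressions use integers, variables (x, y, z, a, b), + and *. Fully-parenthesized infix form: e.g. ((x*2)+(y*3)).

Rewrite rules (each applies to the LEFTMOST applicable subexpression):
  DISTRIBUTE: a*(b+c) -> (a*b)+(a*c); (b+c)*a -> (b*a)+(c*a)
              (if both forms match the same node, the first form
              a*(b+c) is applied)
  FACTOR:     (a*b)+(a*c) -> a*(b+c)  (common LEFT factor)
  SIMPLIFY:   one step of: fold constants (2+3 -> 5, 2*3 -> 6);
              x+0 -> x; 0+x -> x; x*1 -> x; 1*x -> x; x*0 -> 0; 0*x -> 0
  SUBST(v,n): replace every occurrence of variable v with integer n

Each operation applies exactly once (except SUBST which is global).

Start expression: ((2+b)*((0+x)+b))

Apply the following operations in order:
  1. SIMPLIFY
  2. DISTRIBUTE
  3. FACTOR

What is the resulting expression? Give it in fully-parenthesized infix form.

Start: ((2+b)*((0+x)+b))
Apply SIMPLIFY at RL (target: (0+x)): ((2+b)*((0+x)+b)) -> ((2+b)*(x+b))
Apply DISTRIBUTE at root (target: ((2+b)*(x+b))): ((2+b)*(x+b)) -> (((2+b)*x)+((2+b)*b))
Apply FACTOR at root (target: (((2+b)*x)+((2+b)*b))): (((2+b)*x)+((2+b)*b)) -> ((2+b)*(x+b))

Answer: ((2+b)*(x+b))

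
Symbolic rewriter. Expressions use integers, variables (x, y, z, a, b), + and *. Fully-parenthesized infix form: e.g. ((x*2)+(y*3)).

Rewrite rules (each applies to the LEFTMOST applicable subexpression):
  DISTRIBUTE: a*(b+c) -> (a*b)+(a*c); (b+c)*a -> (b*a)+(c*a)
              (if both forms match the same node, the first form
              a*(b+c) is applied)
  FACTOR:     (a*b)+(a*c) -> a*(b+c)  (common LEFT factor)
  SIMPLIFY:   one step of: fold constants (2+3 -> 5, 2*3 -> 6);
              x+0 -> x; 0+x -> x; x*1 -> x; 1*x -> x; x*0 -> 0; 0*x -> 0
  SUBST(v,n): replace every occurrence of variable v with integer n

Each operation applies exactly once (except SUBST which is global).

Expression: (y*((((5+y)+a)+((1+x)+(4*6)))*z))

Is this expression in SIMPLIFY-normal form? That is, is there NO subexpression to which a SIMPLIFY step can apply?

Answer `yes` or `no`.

Answer: no

Derivation:
Expression: (y*((((5+y)+a)+((1+x)+(4*6)))*z))
Scanning for simplifiable subexpressions (pre-order)...
  at root: (y*((((5+y)+a)+((1+x)+(4*6)))*z)) (not simplifiable)
  at R: ((((5+y)+a)+((1+x)+(4*6)))*z) (not simplifiable)
  at RL: (((5+y)+a)+((1+x)+(4*6))) (not simplifiable)
  at RLL: ((5+y)+a) (not simplifiable)
  at RLLL: (5+y) (not simplifiable)
  at RLR: ((1+x)+(4*6)) (not simplifiable)
  at RLRL: (1+x) (not simplifiable)
  at RLRR: (4*6) (SIMPLIFIABLE)
Found simplifiable subexpr at path RLRR: (4*6)
One SIMPLIFY step would give: (y*((((5+y)+a)+((1+x)+24))*z))
-> NOT in normal form.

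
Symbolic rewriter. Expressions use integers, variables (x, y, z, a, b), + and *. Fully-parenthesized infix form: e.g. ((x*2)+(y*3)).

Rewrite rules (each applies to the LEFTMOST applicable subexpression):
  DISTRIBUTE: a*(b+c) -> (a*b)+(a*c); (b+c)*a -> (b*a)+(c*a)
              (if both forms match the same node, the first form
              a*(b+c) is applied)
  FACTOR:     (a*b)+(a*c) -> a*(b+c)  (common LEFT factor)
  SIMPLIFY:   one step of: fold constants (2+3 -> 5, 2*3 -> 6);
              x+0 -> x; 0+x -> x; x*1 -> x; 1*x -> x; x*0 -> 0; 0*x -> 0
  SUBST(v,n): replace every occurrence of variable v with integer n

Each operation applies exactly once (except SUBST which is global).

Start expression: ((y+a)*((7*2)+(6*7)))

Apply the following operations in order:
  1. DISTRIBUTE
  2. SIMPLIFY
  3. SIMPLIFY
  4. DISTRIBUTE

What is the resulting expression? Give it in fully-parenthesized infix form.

Start: ((y+a)*((7*2)+(6*7)))
Apply DISTRIBUTE at root (target: ((y+a)*((7*2)+(6*7)))): ((y+a)*((7*2)+(6*7))) -> (((y+a)*(7*2))+((y+a)*(6*7)))
Apply SIMPLIFY at LR (target: (7*2)): (((y+a)*(7*2))+((y+a)*(6*7))) -> (((y+a)*14)+((y+a)*(6*7)))
Apply SIMPLIFY at RR (target: (6*7)): (((y+a)*14)+((y+a)*(6*7))) -> (((y+a)*14)+((y+a)*42))
Apply DISTRIBUTE at L (target: ((y+a)*14)): (((y+a)*14)+((y+a)*42)) -> (((y*14)+(a*14))+((y+a)*42))

Answer: (((y*14)+(a*14))+((y+a)*42))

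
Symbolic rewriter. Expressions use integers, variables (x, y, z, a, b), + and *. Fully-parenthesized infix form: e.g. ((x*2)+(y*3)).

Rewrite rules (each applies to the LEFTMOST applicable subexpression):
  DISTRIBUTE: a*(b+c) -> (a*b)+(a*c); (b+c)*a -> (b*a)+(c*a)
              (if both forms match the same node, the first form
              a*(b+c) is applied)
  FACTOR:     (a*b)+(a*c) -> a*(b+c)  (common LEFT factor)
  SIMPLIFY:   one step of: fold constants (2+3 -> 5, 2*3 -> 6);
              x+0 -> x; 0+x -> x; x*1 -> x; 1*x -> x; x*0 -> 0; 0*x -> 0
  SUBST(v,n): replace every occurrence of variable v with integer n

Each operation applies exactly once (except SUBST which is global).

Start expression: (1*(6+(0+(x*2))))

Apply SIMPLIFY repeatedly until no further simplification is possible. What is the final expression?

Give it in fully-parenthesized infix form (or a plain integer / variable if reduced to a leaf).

Start: (1*(6+(0+(x*2))))
Step 1: at root: (1*(6+(0+(x*2)))) -> (6+(0+(x*2))); overall: (1*(6+(0+(x*2)))) -> (6+(0+(x*2)))
Step 2: at R: (0+(x*2)) -> (x*2); overall: (6+(0+(x*2))) -> (6+(x*2))
Fixed point: (6+(x*2))

Answer: (6+(x*2))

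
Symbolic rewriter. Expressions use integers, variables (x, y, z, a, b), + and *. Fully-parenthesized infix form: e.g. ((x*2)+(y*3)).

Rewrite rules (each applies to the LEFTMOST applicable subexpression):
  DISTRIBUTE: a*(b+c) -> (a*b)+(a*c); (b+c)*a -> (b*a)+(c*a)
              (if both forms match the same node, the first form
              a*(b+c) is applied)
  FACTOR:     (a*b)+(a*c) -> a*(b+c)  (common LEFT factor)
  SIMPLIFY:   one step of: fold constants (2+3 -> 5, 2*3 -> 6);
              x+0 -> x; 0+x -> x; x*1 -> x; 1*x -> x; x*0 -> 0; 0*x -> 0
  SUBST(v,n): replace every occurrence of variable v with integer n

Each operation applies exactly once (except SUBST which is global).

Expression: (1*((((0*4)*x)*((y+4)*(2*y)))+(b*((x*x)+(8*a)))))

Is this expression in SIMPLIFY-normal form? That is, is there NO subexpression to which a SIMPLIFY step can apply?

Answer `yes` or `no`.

Expression: (1*((((0*4)*x)*((y+4)*(2*y)))+(b*((x*x)+(8*a)))))
Scanning for simplifiable subexpressions (pre-order)...
  at root: (1*((((0*4)*x)*((y+4)*(2*y)))+(b*((x*x)+(8*a))))) (SIMPLIFIABLE)
  at R: ((((0*4)*x)*((y+4)*(2*y)))+(b*((x*x)+(8*a)))) (not simplifiable)
  at RL: (((0*4)*x)*((y+4)*(2*y))) (not simplifiable)
  at RLL: ((0*4)*x) (not simplifiable)
  at RLLL: (0*4) (SIMPLIFIABLE)
  at RLR: ((y+4)*(2*y)) (not simplifiable)
  at RLRL: (y+4) (not simplifiable)
  at RLRR: (2*y) (not simplifiable)
  at RR: (b*((x*x)+(8*a))) (not simplifiable)
  at RRR: ((x*x)+(8*a)) (not simplifiable)
  at RRRL: (x*x) (not simplifiable)
  at RRRR: (8*a) (not simplifiable)
Found simplifiable subexpr at path root: (1*((((0*4)*x)*((y+4)*(2*y)))+(b*((x*x)+(8*a)))))
One SIMPLIFY step would give: ((((0*4)*x)*((y+4)*(2*y)))+(b*((x*x)+(8*a))))
-> NOT in normal form.

Answer: no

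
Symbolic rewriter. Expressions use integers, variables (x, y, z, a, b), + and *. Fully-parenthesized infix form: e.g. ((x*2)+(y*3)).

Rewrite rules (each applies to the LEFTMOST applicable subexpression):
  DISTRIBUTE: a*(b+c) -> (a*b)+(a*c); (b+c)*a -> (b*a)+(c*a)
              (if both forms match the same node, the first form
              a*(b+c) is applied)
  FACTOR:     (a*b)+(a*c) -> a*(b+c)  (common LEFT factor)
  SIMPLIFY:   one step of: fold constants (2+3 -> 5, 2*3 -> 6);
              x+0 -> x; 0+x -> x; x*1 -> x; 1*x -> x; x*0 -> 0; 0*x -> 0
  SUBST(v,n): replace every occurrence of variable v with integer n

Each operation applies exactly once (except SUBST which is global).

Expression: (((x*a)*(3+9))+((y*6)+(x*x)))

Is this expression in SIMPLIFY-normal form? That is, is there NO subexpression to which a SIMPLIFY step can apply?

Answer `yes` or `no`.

Expression: (((x*a)*(3+9))+((y*6)+(x*x)))
Scanning for simplifiable subexpressions (pre-order)...
  at root: (((x*a)*(3+9))+((y*6)+(x*x))) (not simplifiable)
  at L: ((x*a)*(3+9)) (not simplifiable)
  at LL: (x*a) (not simplifiable)
  at LR: (3+9) (SIMPLIFIABLE)
  at R: ((y*6)+(x*x)) (not simplifiable)
  at RL: (y*6) (not simplifiable)
  at RR: (x*x) (not simplifiable)
Found simplifiable subexpr at path LR: (3+9)
One SIMPLIFY step would give: (((x*a)*12)+((y*6)+(x*x)))
-> NOT in normal form.

Answer: no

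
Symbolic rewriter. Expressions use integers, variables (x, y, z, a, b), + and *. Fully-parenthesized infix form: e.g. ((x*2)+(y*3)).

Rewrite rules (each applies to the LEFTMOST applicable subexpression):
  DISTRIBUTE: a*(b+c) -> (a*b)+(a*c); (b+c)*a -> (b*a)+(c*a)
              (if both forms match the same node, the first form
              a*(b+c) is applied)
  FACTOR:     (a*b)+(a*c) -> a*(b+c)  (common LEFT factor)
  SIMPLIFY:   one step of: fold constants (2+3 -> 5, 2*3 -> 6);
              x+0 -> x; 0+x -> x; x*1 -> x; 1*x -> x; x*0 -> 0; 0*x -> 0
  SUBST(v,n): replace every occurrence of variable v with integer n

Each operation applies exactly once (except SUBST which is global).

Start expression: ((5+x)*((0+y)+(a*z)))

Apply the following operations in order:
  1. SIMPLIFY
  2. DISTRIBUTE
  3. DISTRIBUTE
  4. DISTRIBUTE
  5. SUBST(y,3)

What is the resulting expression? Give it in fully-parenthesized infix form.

Start: ((5+x)*((0+y)+(a*z)))
Apply SIMPLIFY at RL (target: (0+y)): ((5+x)*((0+y)+(a*z))) -> ((5+x)*(y+(a*z)))
Apply DISTRIBUTE at root (target: ((5+x)*(y+(a*z)))): ((5+x)*(y+(a*z))) -> (((5+x)*y)+((5+x)*(a*z)))
Apply DISTRIBUTE at L (target: ((5+x)*y)): (((5+x)*y)+((5+x)*(a*z))) -> (((5*y)+(x*y))+((5+x)*(a*z)))
Apply DISTRIBUTE at R (target: ((5+x)*(a*z))): (((5*y)+(x*y))+((5+x)*(a*z))) -> (((5*y)+(x*y))+((5*(a*z))+(x*(a*z))))
Apply SUBST(y,3): (((5*y)+(x*y))+((5*(a*z))+(x*(a*z)))) -> (((5*3)+(x*3))+((5*(a*z))+(x*(a*z))))

Answer: (((5*3)+(x*3))+((5*(a*z))+(x*(a*z))))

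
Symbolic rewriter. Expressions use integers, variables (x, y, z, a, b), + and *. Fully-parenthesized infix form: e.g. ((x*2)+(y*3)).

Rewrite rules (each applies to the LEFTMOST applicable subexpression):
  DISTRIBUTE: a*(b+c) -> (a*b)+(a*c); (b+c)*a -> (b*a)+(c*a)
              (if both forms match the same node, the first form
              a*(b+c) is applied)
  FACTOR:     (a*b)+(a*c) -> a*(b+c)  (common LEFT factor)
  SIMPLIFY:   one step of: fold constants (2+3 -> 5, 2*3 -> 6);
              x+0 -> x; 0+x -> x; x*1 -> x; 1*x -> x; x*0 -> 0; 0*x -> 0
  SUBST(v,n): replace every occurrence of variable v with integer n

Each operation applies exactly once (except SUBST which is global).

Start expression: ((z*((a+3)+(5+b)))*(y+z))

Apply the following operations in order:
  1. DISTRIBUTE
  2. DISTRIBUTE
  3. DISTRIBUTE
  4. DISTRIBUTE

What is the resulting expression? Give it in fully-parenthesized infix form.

Start: ((z*((a+3)+(5+b)))*(y+z))
Apply DISTRIBUTE at root (target: ((z*((a+3)+(5+b)))*(y+z))): ((z*((a+3)+(5+b)))*(y+z)) -> (((z*((a+3)+(5+b)))*y)+((z*((a+3)+(5+b)))*z))
Apply DISTRIBUTE at LL (target: (z*((a+3)+(5+b)))): (((z*((a+3)+(5+b)))*y)+((z*((a+3)+(5+b)))*z)) -> ((((z*(a+3))+(z*(5+b)))*y)+((z*((a+3)+(5+b)))*z))
Apply DISTRIBUTE at L (target: (((z*(a+3))+(z*(5+b)))*y)): ((((z*(a+3))+(z*(5+b)))*y)+((z*((a+3)+(5+b)))*z)) -> ((((z*(a+3))*y)+((z*(5+b))*y))+((z*((a+3)+(5+b)))*z))
Apply DISTRIBUTE at LLL (target: (z*(a+3))): ((((z*(a+3))*y)+((z*(5+b))*y))+((z*((a+3)+(5+b)))*z)) -> (((((z*a)+(z*3))*y)+((z*(5+b))*y))+((z*((a+3)+(5+b)))*z))

Answer: (((((z*a)+(z*3))*y)+((z*(5+b))*y))+((z*((a+3)+(5+b)))*z))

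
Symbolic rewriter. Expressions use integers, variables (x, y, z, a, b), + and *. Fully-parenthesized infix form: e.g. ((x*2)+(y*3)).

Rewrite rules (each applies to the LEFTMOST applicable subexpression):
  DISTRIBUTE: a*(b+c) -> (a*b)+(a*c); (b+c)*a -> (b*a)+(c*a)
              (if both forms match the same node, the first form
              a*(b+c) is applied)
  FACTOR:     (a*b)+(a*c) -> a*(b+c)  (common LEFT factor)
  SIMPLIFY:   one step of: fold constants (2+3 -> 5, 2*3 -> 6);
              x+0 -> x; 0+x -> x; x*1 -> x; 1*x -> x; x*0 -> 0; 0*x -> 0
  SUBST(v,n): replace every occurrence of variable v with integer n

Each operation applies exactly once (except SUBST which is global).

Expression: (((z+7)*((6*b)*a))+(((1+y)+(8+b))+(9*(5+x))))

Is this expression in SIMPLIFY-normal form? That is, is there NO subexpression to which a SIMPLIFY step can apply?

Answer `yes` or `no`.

Expression: (((z+7)*((6*b)*a))+(((1+y)+(8+b))+(9*(5+x))))
Scanning for simplifiable subexpressions (pre-order)...
  at root: (((z+7)*((6*b)*a))+(((1+y)+(8+b))+(9*(5+x)))) (not simplifiable)
  at L: ((z+7)*((6*b)*a)) (not simplifiable)
  at LL: (z+7) (not simplifiable)
  at LR: ((6*b)*a) (not simplifiable)
  at LRL: (6*b) (not simplifiable)
  at R: (((1+y)+(8+b))+(9*(5+x))) (not simplifiable)
  at RL: ((1+y)+(8+b)) (not simplifiable)
  at RLL: (1+y) (not simplifiable)
  at RLR: (8+b) (not simplifiable)
  at RR: (9*(5+x)) (not simplifiable)
  at RRR: (5+x) (not simplifiable)
Result: no simplifiable subexpression found -> normal form.

Answer: yes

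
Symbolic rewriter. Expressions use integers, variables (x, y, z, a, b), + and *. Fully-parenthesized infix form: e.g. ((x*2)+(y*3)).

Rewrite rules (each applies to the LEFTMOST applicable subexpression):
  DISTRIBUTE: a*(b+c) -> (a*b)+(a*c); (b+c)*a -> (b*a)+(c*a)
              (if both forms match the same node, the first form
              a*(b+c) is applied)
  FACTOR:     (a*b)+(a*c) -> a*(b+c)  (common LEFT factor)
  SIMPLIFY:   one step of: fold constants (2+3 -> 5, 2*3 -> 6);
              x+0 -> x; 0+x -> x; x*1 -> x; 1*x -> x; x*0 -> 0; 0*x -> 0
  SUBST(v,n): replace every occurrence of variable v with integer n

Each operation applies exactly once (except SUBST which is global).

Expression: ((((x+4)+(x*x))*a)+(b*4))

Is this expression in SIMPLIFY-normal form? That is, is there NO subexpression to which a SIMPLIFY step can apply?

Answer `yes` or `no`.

Expression: ((((x+4)+(x*x))*a)+(b*4))
Scanning for simplifiable subexpressions (pre-order)...
  at root: ((((x+4)+(x*x))*a)+(b*4)) (not simplifiable)
  at L: (((x+4)+(x*x))*a) (not simplifiable)
  at LL: ((x+4)+(x*x)) (not simplifiable)
  at LLL: (x+4) (not simplifiable)
  at LLR: (x*x) (not simplifiable)
  at R: (b*4) (not simplifiable)
Result: no simplifiable subexpression found -> normal form.

Answer: yes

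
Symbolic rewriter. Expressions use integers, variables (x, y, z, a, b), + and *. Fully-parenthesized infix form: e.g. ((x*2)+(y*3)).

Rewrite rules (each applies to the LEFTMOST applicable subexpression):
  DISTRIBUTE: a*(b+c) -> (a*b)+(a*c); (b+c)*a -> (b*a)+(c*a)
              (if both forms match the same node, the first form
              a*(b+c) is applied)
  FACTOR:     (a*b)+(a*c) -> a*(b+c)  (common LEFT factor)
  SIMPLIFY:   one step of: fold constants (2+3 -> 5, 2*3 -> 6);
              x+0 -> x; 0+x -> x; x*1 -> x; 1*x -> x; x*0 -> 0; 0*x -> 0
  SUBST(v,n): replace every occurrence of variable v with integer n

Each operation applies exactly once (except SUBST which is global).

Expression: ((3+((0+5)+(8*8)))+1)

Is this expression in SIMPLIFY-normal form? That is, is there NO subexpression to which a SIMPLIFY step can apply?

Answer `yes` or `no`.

Expression: ((3+((0+5)+(8*8)))+1)
Scanning for simplifiable subexpressions (pre-order)...
  at root: ((3+((0+5)+(8*8)))+1) (not simplifiable)
  at L: (3+((0+5)+(8*8))) (not simplifiable)
  at LR: ((0+5)+(8*8)) (not simplifiable)
  at LRL: (0+5) (SIMPLIFIABLE)
  at LRR: (8*8) (SIMPLIFIABLE)
Found simplifiable subexpr at path LRL: (0+5)
One SIMPLIFY step would give: ((3+(5+(8*8)))+1)
-> NOT in normal form.

Answer: no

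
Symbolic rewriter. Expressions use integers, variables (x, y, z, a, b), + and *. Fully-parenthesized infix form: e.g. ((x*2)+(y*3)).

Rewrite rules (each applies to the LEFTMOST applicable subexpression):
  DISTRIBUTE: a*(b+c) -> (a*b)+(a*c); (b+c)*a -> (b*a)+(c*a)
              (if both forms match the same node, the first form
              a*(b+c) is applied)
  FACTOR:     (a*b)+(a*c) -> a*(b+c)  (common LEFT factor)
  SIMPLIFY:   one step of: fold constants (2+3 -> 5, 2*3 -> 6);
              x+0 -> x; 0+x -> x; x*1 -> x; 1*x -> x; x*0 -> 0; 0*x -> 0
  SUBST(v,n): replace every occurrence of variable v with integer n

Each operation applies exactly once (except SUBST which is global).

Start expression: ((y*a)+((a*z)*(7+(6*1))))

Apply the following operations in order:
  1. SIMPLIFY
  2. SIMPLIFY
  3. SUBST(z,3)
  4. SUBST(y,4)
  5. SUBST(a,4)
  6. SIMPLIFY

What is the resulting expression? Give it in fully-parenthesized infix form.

Answer: (16+((4*3)*13))

Derivation:
Start: ((y*a)+((a*z)*(7+(6*1))))
Apply SIMPLIFY at RRR (target: (6*1)): ((y*a)+((a*z)*(7+(6*1)))) -> ((y*a)+((a*z)*(7+6)))
Apply SIMPLIFY at RR (target: (7+6)): ((y*a)+((a*z)*(7+6))) -> ((y*a)+((a*z)*13))
Apply SUBST(z,3): ((y*a)+((a*z)*13)) -> ((y*a)+((a*3)*13))
Apply SUBST(y,4): ((y*a)+((a*3)*13)) -> ((4*a)+((a*3)*13))
Apply SUBST(a,4): ((4*a)+((a*3)*13)) -> ((4*4)+((4*3)*13))
Apply SIMPLIFY at L (target: (4*4)): ((4*4)+((4*3)*13)) -> (16+((4*3)*13))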